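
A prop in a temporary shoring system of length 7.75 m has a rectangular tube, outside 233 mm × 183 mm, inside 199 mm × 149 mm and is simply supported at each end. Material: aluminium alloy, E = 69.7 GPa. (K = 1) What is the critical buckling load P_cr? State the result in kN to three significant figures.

Weak-axis I_min = (h_o·b_o³ − h_i·b_i³)/12 with b_o = 183, b_i = 149.0 mm (shorter outer/inner sides).
I_min = (233×183³ − 199.0×149.0³)/12 = 6.414×10^7 mm⁴
I = 6.414×10^7 mm⁴ = 6.414×10^-5 m⁴
Effective length L_e = K·L = 1 × 7.75 = 7.750 m
P_cr = π²EI / L_e² = π² × 69.7×10⁹ × 6.414×10^-5 / 7.750² = 7.346×10^5 N

P_cr ≈ 735 kN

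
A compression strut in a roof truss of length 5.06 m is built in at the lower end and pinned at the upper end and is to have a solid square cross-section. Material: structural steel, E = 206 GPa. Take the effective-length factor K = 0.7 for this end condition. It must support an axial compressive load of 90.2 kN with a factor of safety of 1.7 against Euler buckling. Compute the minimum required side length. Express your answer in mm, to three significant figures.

a ≈ 58.0 mm

Required P_cr = n·P = 1.7 × 90.2 = 153.3 kN
L_e = K·L = 0.7 × 5.06 = 3.542 m
Required I = P_cr·L_e²/(π²E) = 1.533×10^5 × 3.542² / (π² × 2.06×10^11) = 9.462×10^-7 m⁴
I_req = 9.462×10^5 mm⁴
Solid square: I = a⁴/12  ⇒  a = (12I)^(1/4) = (12×9.462×10^5)^(1/4) = 58.0 mm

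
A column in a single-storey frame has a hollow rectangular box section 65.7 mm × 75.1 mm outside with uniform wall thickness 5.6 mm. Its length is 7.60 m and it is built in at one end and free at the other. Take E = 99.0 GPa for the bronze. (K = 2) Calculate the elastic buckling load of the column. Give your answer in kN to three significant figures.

Inner dimensions: h_i = 75.1 − 2×5.6 = 63.90 mm, b_i = 65.7 − 2×5.6 = 54.50 mm
Weak-axis I_min = (h_o·b_o³ − h_i·b_i³)/12 with b_o = 65.7, b_i = 54.50 mm (shorter outer/inner sides).
I_min = (75.1×65.7³ − 63.90×54.50³)/12 = 9.128×10^5 mm⁴
I = 9.128×10^5 mm⁴ = 9.128×10^-7 m⁴
Effective length L_e = K·L = 2 × 7.60 = 15.20 m
P_cr = π²EI / L_e² = π² × 99.0×10⁹ × 9.128×10^-7 / 15.20² = 3.860×10^3 N

P_cr ≈ 3.86 kN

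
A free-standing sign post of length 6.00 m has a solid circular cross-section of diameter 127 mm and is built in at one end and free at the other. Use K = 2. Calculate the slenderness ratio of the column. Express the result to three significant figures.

For a solid circle r = d/4 = 127/4 = 31.75 mm
L_e = K·L = 2 × 6.00 m = 12.00 m = 12000 mm
λ = L_e / r_min = 12000 / 31.75 = 378

λ ≈ 378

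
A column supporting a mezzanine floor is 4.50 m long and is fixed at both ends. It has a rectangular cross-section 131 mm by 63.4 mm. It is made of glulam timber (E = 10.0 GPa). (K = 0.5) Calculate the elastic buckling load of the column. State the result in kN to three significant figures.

Buckling occurs about the weak axis: I_min = h·b³/12 with b = 63.4 mm (the shorter side).
I_min = 131×63.4³/12 = 2.782×10^6 mm⁴
I = 2.782×10^6 mm⁴ = 2.782×10^-6 m⁴
Effective length L_e = K·L = 0.5 × 4.50 = 2.250 m
P_cr = π²EI / L_e² = π² × 10.0×10⁹ × 2.782×10^-6 / 2.250² = 5.424×10^4 N

P_cr ≈ 54.2 kN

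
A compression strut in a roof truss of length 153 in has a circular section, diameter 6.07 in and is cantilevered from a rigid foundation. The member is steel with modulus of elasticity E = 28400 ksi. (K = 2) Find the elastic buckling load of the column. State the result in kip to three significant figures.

I = πd⁴/64 = π×6.07⁴/64 = 66.64 in⁴
Effective length L_e = K·L = 2 × 153 = 306.0 in
P_cr = π²EI / L_e² = π² × 28400×10³ × 66.64 / 306.0² = 1.995×10^5 lb

P_cr ≈ 199 kip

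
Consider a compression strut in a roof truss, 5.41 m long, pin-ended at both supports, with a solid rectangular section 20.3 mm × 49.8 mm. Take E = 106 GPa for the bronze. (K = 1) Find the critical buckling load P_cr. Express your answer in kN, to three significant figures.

P_cr ≈ 1.24 kN

Buckling occurs about the weak axis: I_min = h·b³/12 with b = 20.3 mm (the shorter side).
I_min = 49.8×20.3³/12 = 3.472×10^4 mm⁴
I = 3.472×10^4 mm⁴ = 3.472×10^-8 m⁴
Effective length L_e = K·L = 1 × 5.41 = 5.410 m
P_cr = π²EI / L_e² = π² × 106×10⁹ × 3.472×10^-8 / 5.410² = 1.241×10^3 N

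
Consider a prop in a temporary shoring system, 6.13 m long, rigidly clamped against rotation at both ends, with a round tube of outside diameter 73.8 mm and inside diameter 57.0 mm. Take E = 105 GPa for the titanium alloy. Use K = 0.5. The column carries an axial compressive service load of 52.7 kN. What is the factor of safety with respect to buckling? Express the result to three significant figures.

n ≈ 1.96

d_o = 73.8 mm, d_i = 57.0 mm
I = π(d_o⁴ − d_i⁴)/64 = π(73.8⁴ − 57.00⁴)/64 = 9.379×10^5 mm⁴
I = 9.379×10^5 mm⁴ = 9.379×10^-7 m⁴
Effective length L_e = K·L = 0.5 × 6.13 = 3.065 m
P_cr = π²EI / L_e² = π² × 105×10⁹ × 9.379×10^-7 / 3.065² = 1.035×10^5 N
Factor of safety n = P_cr / P = 103.47 / 52.7 = 1.96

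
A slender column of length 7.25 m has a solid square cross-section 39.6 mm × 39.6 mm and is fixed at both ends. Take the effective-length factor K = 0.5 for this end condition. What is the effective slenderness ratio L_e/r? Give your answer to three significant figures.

λ ≈ 317

For a square r = a/√12 = 39.6/√12 = 11.43 mm
L_e = K·L = 0.5 × 7.25 m = 3.625 m = 3625.0 mm
λ = L_e / r_min = 3625.0 / 11.43 = 317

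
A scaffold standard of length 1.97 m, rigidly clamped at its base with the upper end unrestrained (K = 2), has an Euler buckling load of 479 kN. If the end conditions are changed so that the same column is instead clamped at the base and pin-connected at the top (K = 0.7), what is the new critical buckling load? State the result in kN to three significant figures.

P_cr ≈ 3910 kN

P_cr ∝ 1/K², so P_cr,new = P_cr,old × (K_old/K_new)² = 479 × (2/0.7)²
= 479 × 8.163 = 3910 kN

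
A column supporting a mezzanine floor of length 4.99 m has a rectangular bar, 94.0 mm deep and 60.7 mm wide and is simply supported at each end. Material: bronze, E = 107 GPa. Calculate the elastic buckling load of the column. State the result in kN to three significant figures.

Buckling occurs about the weak axis: I_min = h·b³/12 with b = 60.7 mm (the shorter side).
I_min = 94.0×60.7³/12 = 1.752×10^6 mm⁴
I = 1.752×10^6 mm⁴ = 1.752×10^-6 m⁴
Effective length L_e = K·L = 1 × 4.99 = 4.990 m
P_cr = π²EI / L_e² = π² × 107×10⁹ × 1.752×10^-6 / 4.990² = 7.430×10^4 N

P_cr ≈ 74.3 kN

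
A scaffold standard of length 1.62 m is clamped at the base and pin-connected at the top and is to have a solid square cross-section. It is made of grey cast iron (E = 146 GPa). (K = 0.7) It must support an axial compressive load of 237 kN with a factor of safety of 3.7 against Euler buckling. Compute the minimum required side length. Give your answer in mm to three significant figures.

Required P_cr = n·P = 3.7 × 237 = 876.9 kN
L_e = K·L = 0.7 × 1.62 = 1.134 m
Required I = P_cr·L_e²/(π²E) = 8.769×10^5 × 1.134² / (π² × 1.46×10^11) = 7.826×10^-7 m⁴
I_req = 7.826×10^5 mm⁴
Solid square: I = a⁴/12  ⇒  a = (12I)^(1/4) = (12×7.826×10^5)^(1/4) = 55.4 mm

a ≈ 55.4 mm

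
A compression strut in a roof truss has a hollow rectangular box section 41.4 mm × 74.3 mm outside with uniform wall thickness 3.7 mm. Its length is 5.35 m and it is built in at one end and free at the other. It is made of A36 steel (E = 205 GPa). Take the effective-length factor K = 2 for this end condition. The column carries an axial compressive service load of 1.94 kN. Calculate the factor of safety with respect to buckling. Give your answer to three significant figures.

Inner dimensions: h_i = 74.3 − 2×3.7 = 66.90 mm, b_i = 41.4 − 2×3.7 = 34.00 mm
Weak-axis I_min = (h_o·b_o³ − h_i·b_i³)/12 with b_o = 41.4, b_i = 34.00 mm (shorter outer/inner sides).
I_min = (74.3×41.4³ − 66.90×34.00³)/12 = 2.202×10^5 mm⁴
I = 2.202×10^5 mm⁴ = 2.202×10^-7 m⁴
Effective length L_e = K·L = 2 × 5.35 = 10.70 m
P_cr = π²EI / L_e² = π² × 205×10⁹ × 2.202×10^-7 / 10.70² = 3.892×10^3 N
Factor of safety n = P_cr / P = 3.8919 / 1.94 = 2.01

n ≈ 2.01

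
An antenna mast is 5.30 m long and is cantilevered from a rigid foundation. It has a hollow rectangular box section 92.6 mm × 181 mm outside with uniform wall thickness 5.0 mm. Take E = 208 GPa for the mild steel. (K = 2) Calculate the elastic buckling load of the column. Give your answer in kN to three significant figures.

Inner dimensions: h_i = 181 − 2×5.0 = 171.0 mm, b_i = 92.6 − 2×5.0 = 82.60 mm
Weak-axis I_min = (h_o·b_o³ − h_i·b_i³)/12 with b_o = 92.6, b_i = 82.60 mm (shorter outer/inner sides).
I_min = (181×92.6³ − 171.0×82.60³)/12 = 3.946×10^6 mm⁴
I = 3.946×10^6 mm⁴ = 3.946×10^-6 m⁴
Effective length L_e = K·L = 2 × 5.30 = 10.60 m
P_cr = π²EI / L_e² = π² × 208×10⁹ × 3.946×10^-6 / 10.60² = 7.209×10^4 N

P_cr ≈ 72.1 kN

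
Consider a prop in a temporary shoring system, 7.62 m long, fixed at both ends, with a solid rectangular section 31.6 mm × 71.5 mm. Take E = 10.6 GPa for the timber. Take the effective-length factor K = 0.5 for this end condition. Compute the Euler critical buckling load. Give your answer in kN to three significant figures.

P_cr ≈ 1.36 kN

Buckling occurs about the weak axis: I_min = h·b³/12 with b = 31.6 mm (the shorter side).
I_min = 71.5×31.6³/12 = 1.880×10^5 mm⁴
I = 1.880×10^5 mm⁴ = 1.880×10^-7 m⁴
Effective length L_e = K·L = 0.5 × 7.62 = 3.810 m
P_cr = π²EI / L_e² = π² × 10.6×10⁹ × 1.880×10^-7 / 3.810² = 1.355×10^3 N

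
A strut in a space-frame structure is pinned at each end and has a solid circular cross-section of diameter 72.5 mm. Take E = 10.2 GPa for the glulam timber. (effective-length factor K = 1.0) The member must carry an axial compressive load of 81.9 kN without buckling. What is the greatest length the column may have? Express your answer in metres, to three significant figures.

I = πd⁴/64 = π×72.5⁴/64 = 1.356×10^6 mm⁴
I = 1.356×10^-6 m⁴
At the buckling limit P_cr = P = 8.190×10^4 N
From P_cr = π²EI/(K·L)²:  L = (1/K)·√(π²EI/P_cr) = (1/1)·√(π²×1.02×10^10×1.356×10^-6/8.190×10^4)
L = 1.29 m

L_max ≈ 1.29 m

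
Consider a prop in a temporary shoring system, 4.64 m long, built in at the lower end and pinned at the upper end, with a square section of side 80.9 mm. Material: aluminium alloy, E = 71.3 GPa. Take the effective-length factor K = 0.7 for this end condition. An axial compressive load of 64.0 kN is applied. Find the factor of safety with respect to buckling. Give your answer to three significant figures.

n ≈ 3.72

I = a⁴/12 = 80.9⁴/12 = 3.570×10^6 mm⁴
I = 3.570×10^6 mm⁴ = 3.570×10^-6 m⁴
Effective length L_e = K·L = 0.7 × 4.64 = 3.248 m
P_cr = π²EI / L_e² = π² × 71.3×10⁹ × 3.570×10^-6 / 3.248² = 2.381×10^5 N
Factor of safety n = P_cr / P = 238.11 / 64.0 = 3.72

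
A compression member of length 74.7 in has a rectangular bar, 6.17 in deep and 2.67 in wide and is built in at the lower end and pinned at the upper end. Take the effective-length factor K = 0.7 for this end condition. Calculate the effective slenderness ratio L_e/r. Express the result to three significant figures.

For a rectangle r_min = b/√12 = 2.67/√12 = 0.7708 in
L_e = K·L = 0.7 × 74.7 = 52.29 in
λ = L_e / r_min = 52.290 / 0.7708 = 67.8

λ ≈ 67.8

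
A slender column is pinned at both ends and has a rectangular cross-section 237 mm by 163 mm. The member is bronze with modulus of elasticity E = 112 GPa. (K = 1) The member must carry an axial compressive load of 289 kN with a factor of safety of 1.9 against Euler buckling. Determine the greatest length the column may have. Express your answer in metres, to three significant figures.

L_max ≈ 13.1 m

Buckling occurs about the weak axis: I_min = h·b³/12 with b = 163 mm (the shorter side).
I_min = 237×163³/12 = 8.553×10^7 mm⁴
I = 8.553×10^-5 m⁴
Required critical load P_cr = n·P = 1.9 × 289 = 549.1 kN = 5.491×10^5 N
From P_cr = π²EI/(K·L)²:  L = (1/K)·√(π²EI/P_cr) = (1/1)·√(π²×1.12×10^11×8.553×10^-5/5.491×10^5)
L = 13.1 m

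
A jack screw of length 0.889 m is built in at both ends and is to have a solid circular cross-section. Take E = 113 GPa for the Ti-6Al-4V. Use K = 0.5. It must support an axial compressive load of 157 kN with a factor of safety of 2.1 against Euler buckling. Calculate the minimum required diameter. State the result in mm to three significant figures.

d ≈ 33.0 mm

Required P_cr = n·P = 2.1 × 157 = 329.7 kN
L_e = K·L = 0.5 × 0.889 = 0.4445 m
Required I = P_cr·L_e²/(π²E) = 3.297×10^5 × 0.4445² / (π² × 1.13×10^11) = 5.841×10^-8 m⁴
I_req = 5.841×10^4 mm⁴
Solid circle: I = πd⁴/64  ⇒  d = (64I/π)^(1/4) = (64×5.841×10^4/π)^(1/4) = 33.0 mm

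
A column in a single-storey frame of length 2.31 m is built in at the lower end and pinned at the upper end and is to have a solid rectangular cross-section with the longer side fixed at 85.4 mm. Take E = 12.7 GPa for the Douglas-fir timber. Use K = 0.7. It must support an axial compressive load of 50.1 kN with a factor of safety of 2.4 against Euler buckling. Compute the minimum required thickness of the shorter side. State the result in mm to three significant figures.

b ≈ 70.6 mm

Required P_cr = n·P = 2.4 × 50.1 = 120.2 kN
L_e = K·L = 0.7 × 2.31 = 1.617 m
Required I = P_cr·L_e²/(π²E) = 1.202×10^5 × 1.617² / (π² × 1.27×10^10) = 2.508×10^-6 m⁴
I_req = 2.508×10^6 mm⁴
Rectangle, weak axis: I_min = h·b³/12 with h = 85.4 mm fixed  ⇒  b = (12I/h)^(1/3) = 70.6 mm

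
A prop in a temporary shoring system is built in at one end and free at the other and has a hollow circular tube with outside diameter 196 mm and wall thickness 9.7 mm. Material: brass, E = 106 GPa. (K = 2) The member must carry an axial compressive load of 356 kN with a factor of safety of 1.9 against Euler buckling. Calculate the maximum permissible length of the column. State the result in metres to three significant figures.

Inner diameter d_i = 196 − 2×9.7 = 176.6 mm
I = π(d_o⁴ − d_i⁴)/64 = π(196⁴ − 176.6⁴)/64 = 2.470×10^7 mm⁴
I = 2.470×10^-5 m⁴
Required critical load P_cr = n·P = 1.9 × 356 = 676.4 kN = 6.764×10^5 N
From P_cr = π²EI/(K·L)²:  L = (1/K)·√(π²EI/P_cr) = (1/2)·√(π²×1.06×10^11×2.470×10^-5/6.764×10^5)
L = 3.09 m

L_max ≈ 3.09 m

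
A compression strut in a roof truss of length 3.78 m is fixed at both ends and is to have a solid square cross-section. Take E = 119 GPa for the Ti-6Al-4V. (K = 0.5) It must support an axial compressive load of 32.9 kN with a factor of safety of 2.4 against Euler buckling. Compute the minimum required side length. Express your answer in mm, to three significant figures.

Required P_cr = n·P = 2.4 × 32.9 = 78.96 kN
L_e = K·L = 0.5 × 3.78 = 1.890 m
Required I = P_cr·L_e²/(π²E) = 7.896×10^4 × 1.890² / (π² × 1.19×10^11) = 2.402×10^-7 m⁴
I_req = 2.402×10^5 mm⁴
Solid square: I = a⁴/12  ⇒  a = (12I)^(1/4) = (12×2.402×10^5)^(1/4) = 41.2 mm

a ≈ 41.2 mm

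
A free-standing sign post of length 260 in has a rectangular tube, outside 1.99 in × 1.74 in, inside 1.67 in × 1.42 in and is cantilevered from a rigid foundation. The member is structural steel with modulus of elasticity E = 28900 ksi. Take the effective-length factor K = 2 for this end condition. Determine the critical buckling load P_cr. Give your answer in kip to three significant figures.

P_cr ≈ 0.501 kip

Weak-axis I_min = (h_o·b_o³ − h_i·b_i³)/12 with b_o = 1.74, b_i = 1.420 in (shorter outer/inner sides).
I_min = (1.99×1.74³ − 1.670×1.420³)/12 = 0.4751 in⁴
Effective length L_e = K·L = 2 × 260 = 520.0 in
P_cr = π²EI / L_e² = π² × 28900×10³ × 0.4751 / 520.0² = 501.2 lb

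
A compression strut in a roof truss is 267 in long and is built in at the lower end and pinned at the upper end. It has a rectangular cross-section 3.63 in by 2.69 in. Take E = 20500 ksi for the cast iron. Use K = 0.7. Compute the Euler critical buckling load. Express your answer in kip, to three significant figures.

Buckling occurs about the weak axis: I_min = h·b³/12 with b = 2.69 in (the shorter side).
I_min = 3.63×2.69³/12 = 5.888 in⁴
Effective length L_e = K·L = 0.7 × 267 = 186.9 in
P_cr = π²EI / L_e² = π² × 20500×10³ × 5.888 / 186.9² = 3.410×10^4 lb

P_cr ≈ 34.1 kip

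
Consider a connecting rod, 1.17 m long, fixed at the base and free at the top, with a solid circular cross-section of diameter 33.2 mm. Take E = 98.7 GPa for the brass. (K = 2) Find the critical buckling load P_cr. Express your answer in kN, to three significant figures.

I = πd⁴/64 = π×33.2⁴/64 = 5.964×10^4 mm⁴
I = 5.964×10^4 mm⁴ = 5.964×10^-8 m⁴
Effective length L_e = K·L = 2 × 1.17 = 2.340 m
P_cr = π²EI / L_e² = π² × 98.7×10⁹ × 5.964×10^-8 / 2.340² = 1.061×10^4 N

P_cr ≈ 10.6 kN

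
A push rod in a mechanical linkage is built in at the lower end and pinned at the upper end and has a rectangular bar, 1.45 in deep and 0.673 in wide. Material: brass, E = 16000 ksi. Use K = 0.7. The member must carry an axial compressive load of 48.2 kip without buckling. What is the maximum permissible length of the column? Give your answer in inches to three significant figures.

L_max ≈ 15.7 in

Buckling occurs about the weak axis: I_min = h·b³/12 with b = 0.673 in (the shorter side).
I_min = 1.45×0.673³/12 = 3.683×10^-2 in⁴
At the buckling limit P_cr = P = 4.820×10^4 lb
From P_cr = π²EI/(K·L)²:  L = (1/K)·√(π²EI/P_cr) = (1/0.7)·√(π²×1.60×10^7×3.683×10^-2/4.820×10^4)
L = 15.7 in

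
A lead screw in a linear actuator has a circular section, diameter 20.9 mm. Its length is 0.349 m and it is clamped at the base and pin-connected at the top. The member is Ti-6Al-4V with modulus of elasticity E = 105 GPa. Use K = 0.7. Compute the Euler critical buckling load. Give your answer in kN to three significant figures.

P_cr ≈ 163 kN

I = πd⁴/64 = π×20.9⁴/64 = 9.366×10^3 mm⁴
I = 9.366×10^3 mm⁴ = 9.366×10^-9 m⁴
Effective length L_e = K·L = 0.7 × 0.349 = 0.2443 m
P_cr = π²EI / L_e² = π² × 105×10⁹ × 9.366×10^-9 / 0.2443² = 1.626×10^5 N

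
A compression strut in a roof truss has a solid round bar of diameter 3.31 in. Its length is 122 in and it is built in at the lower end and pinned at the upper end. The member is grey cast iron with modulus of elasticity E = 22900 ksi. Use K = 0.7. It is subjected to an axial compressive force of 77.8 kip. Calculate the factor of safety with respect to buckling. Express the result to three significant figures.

n ≈ 2.35

I = πd⁴/64 = π×3.31⁴/64 = 5.892 in⁴
Effective length L_e = K·L = 0.7 × 122 = 85.40 in
P_cr = π²EI / L_e² = π² × 22900×10³ × 5.892 / 85.40² = 1.826×10^5 lb
Factor of safety n = P_cr / P = 182.60 / 77.8 = 2.35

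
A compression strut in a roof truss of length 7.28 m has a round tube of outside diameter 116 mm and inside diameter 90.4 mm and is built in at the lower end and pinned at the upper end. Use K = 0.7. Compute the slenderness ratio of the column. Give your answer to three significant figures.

d_o = 116 mm, d_i = 90.4 mm
I = π(d_o⁴ − d_i⁴)/64 = π(116⁴ − 90.40⁴)/64 = 5.610×10^6 mm⁴
A = 4.150×10^3 mm²;  r_min = √(I/A) = √(5.610×10^6/4.150×10^3) = 36.77 mm
L_e = K·L = 0.7 × 7.28 m = 5.096 m = 5096.0 mm
λ = L_e / r_min = 5096.0 / 36.77 = 139

λ ≈ 139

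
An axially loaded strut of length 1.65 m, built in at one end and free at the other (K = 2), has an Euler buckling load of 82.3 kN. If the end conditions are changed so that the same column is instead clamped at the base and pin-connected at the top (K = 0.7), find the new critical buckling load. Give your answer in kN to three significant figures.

P_cr ∝ 1/K², so P_cr,new = P_cr,old × (K_old/K_new)² = 82.3 × (2/0.7)²
= 82.3 × 8.163 = 672 kN

P_cr ≈ 672 kN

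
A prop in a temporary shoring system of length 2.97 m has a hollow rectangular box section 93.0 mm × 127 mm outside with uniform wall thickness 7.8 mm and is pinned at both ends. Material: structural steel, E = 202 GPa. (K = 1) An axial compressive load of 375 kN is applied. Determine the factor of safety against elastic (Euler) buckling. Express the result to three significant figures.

Inner dimensions: h_i = 127 − 2×7.8 = 111.4 mm, b_i = 93.0 − 2×7.8 = 77.40 mm
Weak-axis I_min = (h_o·b_o³ − h_i·b_i³)/12 with b_o = 93.0, b_i = 77.40 mm (shorter outer/inner sides).
I_min = (127×93.0³ − 111.4×77.40³)/12 = 4.208×10^6 mm⁴
I = 4.208×10^6 mm⁴ = 4.208×10^-6 m⁴
Effective length L_e = K·L = 1 × 2.97 = 2.970 m
P_cr = π²EI / L_e² = π² × 202×10⁹ × 4.208×10^-6 / 2.970² = 9.511×10^5 N
Factor of safety n = P_cr / P = 951.13 / 375 = 2.54

n ≈ 2.54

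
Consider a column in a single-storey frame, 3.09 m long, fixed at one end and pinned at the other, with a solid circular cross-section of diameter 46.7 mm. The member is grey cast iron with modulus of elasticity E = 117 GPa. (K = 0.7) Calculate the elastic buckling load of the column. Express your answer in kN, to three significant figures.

I = πd⁴/64 = π×46.7⁴/64 = 2.335×10^5 mm⁴
I = 2.335×10^5 mm⁴ = 2.335×10^-7 m⁴
Effective length L_e = K·L = 0.7 × 3.09 = 2.163 m
P_cr = π²EI / L_e² = π² × 117×10⁹ × 2.335×10^-7 / 2.163² = 5.762×10^4 N

P_cr ≈ 57.6 kN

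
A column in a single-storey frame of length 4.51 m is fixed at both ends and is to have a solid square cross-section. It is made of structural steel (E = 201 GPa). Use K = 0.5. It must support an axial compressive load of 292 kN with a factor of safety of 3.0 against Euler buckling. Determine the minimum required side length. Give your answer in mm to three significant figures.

a ≈ 72.0 mm

Required P_cr = n·P = 3.0 × 292 = 876.0 kN
L_e = K·L = 0.5 × 4.51 = 2.255 m
Required I = P_cr·L_e²/(π²E) = 8.760×10^5 × 2.255² / (π² × 2.01×10^11) = 2.245×10^-6 m⁴
I_req = 2.245×10^6 mm⁴
Solid square: I = a⁴/12  ⇒  a = (12I)^(1/4) = (12×2.245×10^6)^(1/4) = 72.0 mm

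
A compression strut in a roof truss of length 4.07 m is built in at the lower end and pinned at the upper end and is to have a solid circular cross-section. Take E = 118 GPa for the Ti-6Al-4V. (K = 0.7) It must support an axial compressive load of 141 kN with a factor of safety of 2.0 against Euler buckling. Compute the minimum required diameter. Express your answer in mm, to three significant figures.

Required P_cr = n·P = 2.0 × 141 = 282.0 kN
L_e = K·L = 0.7 × 4.07 = 2.849 m
Required I = P_cr·L_e²/(π²E) = 2.820×10^5 × 2.849² / (π² × 1.18×10^11) = 1.965×10^-6 m⁴
I_req = 1.965×10^6 mm⁴
Solid circle: I = πd⁴/64  ⇒  d = (64I/π)^(1/4) = (64×1.965×10^6/π)^(1/4) = 79.5 mm

d ≈ 79.5 mm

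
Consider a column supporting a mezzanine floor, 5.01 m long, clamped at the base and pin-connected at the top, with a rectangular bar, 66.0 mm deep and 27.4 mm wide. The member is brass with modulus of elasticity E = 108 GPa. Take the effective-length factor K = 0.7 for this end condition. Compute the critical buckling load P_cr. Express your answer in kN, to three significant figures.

P_cr ≈ 9.81 kN

Buckling occurs about the weak axis: I_min = h·b³/12 with b = 27.4 mm (the shorter side).
I_min = 66.0×27.4³/12 = 1.131×10^5 mm⁴
I = 1.131×10^5 mm⁴ = 1.131×10^-7 m⁴
Effective length L_e = K·L = 0.7 × 5.01 = 3.507 m
P_cr = π²EI / L_e² = π² × 108×10⁹ × 1.131×10^-7 / 3.507² = 9.805×10^3 N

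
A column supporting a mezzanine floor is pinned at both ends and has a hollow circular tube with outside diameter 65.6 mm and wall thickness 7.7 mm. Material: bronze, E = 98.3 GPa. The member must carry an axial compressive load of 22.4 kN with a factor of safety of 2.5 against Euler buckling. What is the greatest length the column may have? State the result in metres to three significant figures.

L_max ≈ 3.22 m

Inner diameter d_i = 65.6 − 2×7.7 = 50.20 mm
I = π(d_o⁴ − d_i⁴)/64 = π(65.6⁴ − 50.20⁴)/64 = 5.973×10^5 mm⁴
I = 5.973×10^-7 m⁴
Required critical load P_cr = n·P = 2.5 × 22.4 = 56.00 kN = 5.600×10^4 N
From P_cr = π²EI/(K·L)²:  L = (1/K)·√(π²EI/P_cr) = (1/1)·√(π²×9.83×10^10×5.973×10^-7/5.600×10^4)
L = 3.22 m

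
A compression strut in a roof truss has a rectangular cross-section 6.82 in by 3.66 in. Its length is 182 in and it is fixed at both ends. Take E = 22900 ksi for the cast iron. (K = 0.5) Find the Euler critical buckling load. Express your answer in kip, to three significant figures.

Buckling occurs about the weak axis: I_min = h·b³/12 with b = 3.66 in (the shorter side).
I_min = 6.82×3.66³/12 = 27.86 in⁴
Effective length L_e = K·L = 0.5 × 182 = 91.00 in
P_cr = π²EI / L_e² = π² × 22900×10³ × 27.86 / 91.00² = 7.605×10^5 lb

P_cr ≈ 760 kip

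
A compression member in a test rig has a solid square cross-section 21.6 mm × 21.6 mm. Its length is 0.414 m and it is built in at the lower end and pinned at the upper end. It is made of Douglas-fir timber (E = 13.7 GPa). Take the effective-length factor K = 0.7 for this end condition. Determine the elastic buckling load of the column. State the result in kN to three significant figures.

P_cr ≈ 29.2 kN

I = a⁴/12 = 21.6⁴/12 = 1.814×10^4 mm⁴
I = 1.814×10^4 mm⁴ = 1.814×10^-8 m⁴
Effective length L_e = K·L = 0.7 × 0.414 = 0.2898 m
P_cr = π²EI / L_e² = π² × 13.7×10⁹ × 1.814×10^-8 / 0.2898² = 2.921×10^4 N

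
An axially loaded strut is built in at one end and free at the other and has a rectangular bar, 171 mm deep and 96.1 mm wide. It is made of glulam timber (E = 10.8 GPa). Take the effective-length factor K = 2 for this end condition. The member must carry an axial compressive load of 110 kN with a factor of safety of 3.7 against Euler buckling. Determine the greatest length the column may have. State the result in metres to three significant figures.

L_max ≈ 0.910 m

Buckling occurs about the weak axis: I_min = h·b³/12 with b = 96.1 mm (the shorter side).
I_min = 171×96.1³/12 = 1.265×10^7 mm⁴
I = 1.265×10^-5 m⁴
Required critical load P_cr = n·P = 3.7 × 110 = 407.0 kN = 4.070×10^5 N
From P_cr = π²EI/(K·L)²:  L = (1/K)·√(π²EI/P_cr) = (1/2)·√(π²×1.08×10^10×1.265×10^-5/4.070×10^5)
L = 0.910 m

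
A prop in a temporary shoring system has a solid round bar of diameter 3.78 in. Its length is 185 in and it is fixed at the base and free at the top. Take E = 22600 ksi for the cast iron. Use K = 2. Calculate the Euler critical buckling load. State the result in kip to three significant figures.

P_cr ≈ 16.3 kip

I = πd⁴/64 = π×3.78⁴/64 = 10.02 in⁴
Effective length L_e = K·L = 2 × 185 = 370.0 in
P_cr = π²EI / L_e² = π² × 22600×10³ × 10.02 / 370.0² = 1.633×10^4 lb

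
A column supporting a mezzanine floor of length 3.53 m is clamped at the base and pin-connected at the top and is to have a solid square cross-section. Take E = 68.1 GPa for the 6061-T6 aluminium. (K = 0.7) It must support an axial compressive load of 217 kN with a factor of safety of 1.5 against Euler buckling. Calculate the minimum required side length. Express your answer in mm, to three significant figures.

a ≈ 77.2 mm

Required P_cr = n·P = 1.5 × 217 = 325.5 kN
L_e = K·L = 0.7 × 3.53 = 2.471 m
Required I = P_cr·L_e²/(π²E) = 3.255×10^5 × 2.471² / (π² × 6.81×10^10) = 2.957×10^-6 m⁴
I_req = 2.957×10^6 mm⁴
Solid square: I = a⁴/12  ⇒  a = (12I)^(1/4) = (12×2.957×10^6)^(1/4) = 77.2 mm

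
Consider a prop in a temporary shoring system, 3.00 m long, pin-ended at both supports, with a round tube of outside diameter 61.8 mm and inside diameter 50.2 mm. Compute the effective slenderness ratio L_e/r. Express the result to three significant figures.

λ ≈ 151

d_o = 61.8 mm, d_i = 50.2 mm
I = π(d_o⁴ − d_i⁴)/64 = π(61.8⁴ − 50.20⁴)/64 = 4.043×10^5 mm⁴
A = 1.020×10^3 mm²;  r_min = √(I/A) = √(4.043×10^5/1.020×10^3) = 19.90 mm
L_e = K·L = 1 × 3.00 m = 3.000 m = 3000.0 mm
λ = L_e / r_min = 3000.0 / 19.90 = 151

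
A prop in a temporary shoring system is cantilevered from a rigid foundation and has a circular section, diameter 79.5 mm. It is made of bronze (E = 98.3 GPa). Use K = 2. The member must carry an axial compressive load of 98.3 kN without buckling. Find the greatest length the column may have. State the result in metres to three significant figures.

I = πd⁴/64 = π×79.5⁴/64 = 1.961×10^6 mm⁴
I = 1.961×10^-6 m⁴
At the buckling limit P_cr = P = 9.830×10^4 N
From P_cr = π²EI/(K·L)²:  L = (1/K)·√(π²EI/P_cr) = (1/2)·√(π²×9.83×10^10×1.961×10^-6/9.830×10^4)
L = 2.20 m

L_max ≈ 2.20 m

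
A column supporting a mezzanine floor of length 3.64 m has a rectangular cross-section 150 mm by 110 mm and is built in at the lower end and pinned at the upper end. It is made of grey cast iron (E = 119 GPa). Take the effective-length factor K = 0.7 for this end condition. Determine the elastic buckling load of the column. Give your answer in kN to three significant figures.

P_cr ≈ 3010 kN

Buckling occurs about the weak axis: I_min = h·b³/12 with b = 110 mm (the shorter side).
I_min = 150×110³/12 = 1.664×10^7 mm⁴
I = 1.664×10^7 mm⁴ = 1.664×10^-5 m⁴
Effective length L_e = K·L = 0.7 × 3.64 = 2.548 m
P_cr = π²EI / L_e² = π² × 119×10⁹ × 1.664×10^-5 / 2.548² = 3.010×10^6 N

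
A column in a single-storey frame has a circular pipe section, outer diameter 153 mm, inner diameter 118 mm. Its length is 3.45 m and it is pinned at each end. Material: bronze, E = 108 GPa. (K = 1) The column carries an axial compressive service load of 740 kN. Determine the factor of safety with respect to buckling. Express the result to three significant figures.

d_o = 153 mm, d_i = 118 mm
I = π(d_o⁴ − d_i⁴)/64 = π(153⁴ − 118.0⁴)/64 = 1.738×10^7 mm⁴
I = 1.738×10^7 mm⁴ = 1.738×10^-5 m⁴
Effective length L_e = K·L = 1 × 3.45 = 3.450 m
P_cr = π²EI / L_e² = π² × 108×10⁹ × 1.738×10^-5 / 3.450² = 1.557×10^6 N
Factor of safety n = P_cr / P = 1556.6 / 740 = 2.10

n ≈ 2.10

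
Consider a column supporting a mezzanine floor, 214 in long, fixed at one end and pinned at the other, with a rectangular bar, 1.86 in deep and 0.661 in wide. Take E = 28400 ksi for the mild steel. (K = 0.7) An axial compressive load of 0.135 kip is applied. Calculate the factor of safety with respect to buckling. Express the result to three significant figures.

Buckling occurs about the weak axis: I_min = h·b³/12 with b = 0.661 in (the shorter side).
I_min = 1.86×0.661³/12 = 4.476×10^-2 in⁴
Effective length L_e = K·L = 0.7 × 214 = 149.8 in
P_cr = π²EI / L_e² = π² × 28400×10³ × 4.476×10^-2 / 149.8² = 559.2 lb
Factor of safety n = P_cr / P = 0.55915 / 0.135 = 4.14

n ≈ 4.14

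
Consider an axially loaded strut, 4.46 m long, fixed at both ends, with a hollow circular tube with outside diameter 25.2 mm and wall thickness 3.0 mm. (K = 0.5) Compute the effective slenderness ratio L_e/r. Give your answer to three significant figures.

λ ≈ 282

Inner diameter d_i = 25.2 − 2×3.0 = 19.20 mm
I = π(d_o⁴ − d_i⁴)/64 = π(25.2⁴ − 19.20⁴)/64 = 1.313×10^4 mm⁴
A = 209.2 mm²;  r_min = √(I/A) = √(1.313×10^4/209.2) = 7.920 mm
L_e = K·L = 0.5 × 4.46 m = 2.230 m = 2230.0 mm
λ = L_e / r_min = 2230.0 / 7.920 = 282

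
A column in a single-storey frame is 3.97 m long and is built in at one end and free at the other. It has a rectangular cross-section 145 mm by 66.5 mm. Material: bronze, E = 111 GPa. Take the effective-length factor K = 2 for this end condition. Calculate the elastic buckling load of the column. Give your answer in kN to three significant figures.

P_cr ≈ 61.7 kN

Buckling occurs about the weak axis: I_min = h·b³/12 with b = 66.5 mm (the shorter side).
I_min = 145×66.5³/12 = 3.553×10^6 mm⁴
I = 3.553×10^6 mm⁴ = 3.553×10^-6 m⁴
Effective length L_e = K·L = 2 × 3.97 = 7.940 m
P_cr = π²EI / L_e² = π² × 111×10⁹ × 3.553×10^-6 / 7.940² = 6.175×10^4 N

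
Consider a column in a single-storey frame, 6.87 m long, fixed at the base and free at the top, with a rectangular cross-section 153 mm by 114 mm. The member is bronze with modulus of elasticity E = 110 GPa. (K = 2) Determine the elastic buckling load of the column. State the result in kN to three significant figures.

P_cr ≈ 109 kN

Buckling occurs about the weak axis: I_min = h·b³/12 with b = 114 mm (the shorter side).
I_min = 153×114³/12 = 1.889×10^7 mm⁴
I = 1.889×10^7 mm⁴ = 1.889×10^-5 m⁴
Effective length L_e = K·L = 2 × 6.87 = 13.74 m
P_cr = π²EI / L_e² = π² × 110×10⁹ × 1.889×10^-5 / 13.74² = 1.086×10^5 N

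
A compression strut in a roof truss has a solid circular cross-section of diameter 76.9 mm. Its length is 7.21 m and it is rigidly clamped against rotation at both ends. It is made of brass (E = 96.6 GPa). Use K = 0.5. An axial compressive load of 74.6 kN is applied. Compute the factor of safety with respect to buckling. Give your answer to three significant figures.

n ≈ 1.69

I = πd⁴/64 = π×76.9⁴/64 = 1.717×10^6 mm⁴
I = 1.717×10^6 mm⁴ = 1.717×10^-6 m⁴
Effective length L_e = K·L = 0.5 × 7.21 = 3.605 m
P_cr = π²EI / L_e² = π² × 96.6×10⁹ × 1.717×10^-6 / 3.605² = 1.259×10^5 N
Factor of safety n = P_cr / P = 125.93 / 74.6 = 1.69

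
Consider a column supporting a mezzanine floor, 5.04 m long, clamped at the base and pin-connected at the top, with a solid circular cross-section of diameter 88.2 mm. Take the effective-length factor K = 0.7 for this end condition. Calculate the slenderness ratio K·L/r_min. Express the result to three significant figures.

I = πd⁴/64 = π×88.2⁴/64 = 2.971×10^6 mm⁴
A = 6.110×10^3 mm²;  r_min = √(I/A) = √(2.971×10^6/6.110×10^3) = 22.05 mm
L_e = K·L = 0.7 × 5.04 m = 3.528 m = 3528.0 mm
λ = L_e / r_min = 3528.0 / 22.05 = 160

λ ≈ 160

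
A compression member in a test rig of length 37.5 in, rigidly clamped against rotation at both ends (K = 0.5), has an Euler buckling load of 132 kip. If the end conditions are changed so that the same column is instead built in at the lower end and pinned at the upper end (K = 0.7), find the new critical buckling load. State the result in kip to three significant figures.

P_cr ∝ 1/K², so P_cr,new = P_cr,old × (K_old/K_new)² = 132 × (0.5/0.7)²
= 132 × 0.5102 = 67.3 kip

P_cr ≈ 67.3 kip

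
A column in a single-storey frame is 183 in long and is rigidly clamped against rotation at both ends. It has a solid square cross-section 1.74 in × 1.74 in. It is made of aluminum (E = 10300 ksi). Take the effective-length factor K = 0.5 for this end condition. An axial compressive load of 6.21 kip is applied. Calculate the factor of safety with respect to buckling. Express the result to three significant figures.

I = a⁴/12 = 1.74⁴/12 = 0.7639 in⁴
Effective length L_e = K·L = 0.5 × 183 = 91.50 in
P_cr = π²EI / L_e² = π² × 10300×10³ × 0.7639 / 91.50² = 9.275×10^3 lb
Factor of safety n = P_cr / P = 9.2749 / 6.21 = 1.49

n ≈ 1.49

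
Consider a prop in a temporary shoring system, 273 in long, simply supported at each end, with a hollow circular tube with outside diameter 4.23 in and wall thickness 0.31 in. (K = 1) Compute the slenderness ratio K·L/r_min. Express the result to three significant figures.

Inner diameter d_i = 4.23 − 2×0.31 = 3.610 in
I = π(d_o⁴ − d_i⁴)/64 = π(4.23⁴ − 3.610⁴)/64 = 7.379 in⁴
A = 3.818 in²;  r_min = √(I/A) = √(7.379/3.818) = 1.390 in
L_e = K·L = 1 × 273 = 273.0 in
λ = L_e / r_min = 273.00 / 1.390 = 196

λ ≈ 196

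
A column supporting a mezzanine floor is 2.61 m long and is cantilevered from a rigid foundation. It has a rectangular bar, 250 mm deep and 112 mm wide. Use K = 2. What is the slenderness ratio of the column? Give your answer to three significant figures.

For a rectangle r_min = b/√12 = 112/√12 = 32.33 mm
L_e = K·L = 2 × 2.61 m = 5.220 m = 5220.0 mm
λ = L_e / r_min = 5220.0 / 32.33 = 161

λ ≈ 161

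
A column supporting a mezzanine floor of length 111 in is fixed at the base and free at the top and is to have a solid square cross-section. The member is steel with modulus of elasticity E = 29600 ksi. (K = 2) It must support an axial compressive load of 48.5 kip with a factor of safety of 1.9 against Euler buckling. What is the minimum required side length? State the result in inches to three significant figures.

a ≈ 3.70 in

Required P_cr = n·P = 1.9 × 48.5 = 92.15 kip
L_e = K·L = 2 × 111 = 222.0 in
Required I = P_cr·L_e²/(π²E) = 9.215×10^4 × 222.0² / (π² × 2.96×10^7) = 15.55 in⁴
Solid square: I = a⁴/12  ⇒  a = (12I)^(1/4) = (12×15.55)^(1/4) = 3.70 in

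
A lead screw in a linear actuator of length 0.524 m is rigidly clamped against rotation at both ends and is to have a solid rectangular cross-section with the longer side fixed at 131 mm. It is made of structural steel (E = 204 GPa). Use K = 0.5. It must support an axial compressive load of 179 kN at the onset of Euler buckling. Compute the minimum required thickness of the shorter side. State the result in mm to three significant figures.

L_e = K·L = 0.5 × 0.524 = 0.2620 m
Required I = P_cr·L_e²/(π²E) = 1.790×10^5 × 0.2620² / (π² × 2.04×10^11) = 6.103×10^-9 m⁴
I_req = 6.103×10^3 mm⁴
Rectangle, weak axis: I_min = h·b³/12 with h = 131 mm fixed  ⇒  b = (12I/h)^(1/3) = 8.24 mm

b ≈ 8.24 mm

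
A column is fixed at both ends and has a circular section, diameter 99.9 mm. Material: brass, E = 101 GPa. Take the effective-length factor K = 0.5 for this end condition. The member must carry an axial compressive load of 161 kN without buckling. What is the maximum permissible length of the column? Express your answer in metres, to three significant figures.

I = πd⁴/64 = π×99.9⁴/64 = 4.889×10^6 mm⁴
I = 4.889×10^-6 m⁴
At the buckling limit P_cr = P = 1.610×10^5 N
From P_cr = π²EI/(K·L)²:  L = (1/K)·√(π²EI/P_cr) = (1/0.5)·√(π²×1.01×10^11×4.889×10^-6/1.610×10^5)
L = 11.0 m

L_max ≈ 11.0 m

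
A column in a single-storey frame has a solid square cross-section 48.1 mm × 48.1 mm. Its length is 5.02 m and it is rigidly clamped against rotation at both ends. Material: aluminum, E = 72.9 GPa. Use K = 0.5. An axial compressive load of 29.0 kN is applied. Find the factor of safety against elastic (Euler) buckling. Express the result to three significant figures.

I = a⁴/12 = 48.1⁴/12 = 4.461×10^5 mm⁴
I = 4.461×10^5 mm⁴ = 4.461×10^-7 m⁴
Effective length L_e = K·L = 0.5 × 5.02 = 2.510 m
P_cr = π²EI / L_e² = π² × 72.9×10⁹ × 4.461×10^-7 / 2.510² = 5.094×10^4 N
Factor of safety n = P_cr / P = 50.942 / 29.0 = 1.76

n ≈ 1.76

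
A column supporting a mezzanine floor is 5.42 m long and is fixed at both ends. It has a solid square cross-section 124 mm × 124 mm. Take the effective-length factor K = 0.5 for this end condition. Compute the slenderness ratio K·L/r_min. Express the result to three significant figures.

λ ≈ 75.7

For a square r = a/√12 = 124/√12 = 35.80 mm
L_e = K·L = 0.5 × 5.42 m = 2.710 m = 2710.0 mm
λ = L_e / r_min = 2710.0 / 35.80 = 75.7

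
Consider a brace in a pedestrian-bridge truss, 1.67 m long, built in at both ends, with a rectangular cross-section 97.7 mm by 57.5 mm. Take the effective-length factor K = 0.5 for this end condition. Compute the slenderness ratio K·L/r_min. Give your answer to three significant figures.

For a rectangle r_min = b/√12 = 57.5/√12 = 16.60 mm
L_e = K·L = 0.5 × 1.67 m = 0.8350 m = 835.00 mm
λ = L_e / r_min = 835.00 / 16.60 = 50.3

λ ≈ 50.3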